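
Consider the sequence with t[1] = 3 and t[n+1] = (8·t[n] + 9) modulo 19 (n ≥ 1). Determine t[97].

3

We have t[1] = 3, t[2] = 14, t[3] = 7, t[4] = 8, t[5] = 16, t[6] = 4, t[7] = 3.
The sequence repeats with period 6.
(97 - 1) mod 6 = 0, so t[97] = t[1] = 3.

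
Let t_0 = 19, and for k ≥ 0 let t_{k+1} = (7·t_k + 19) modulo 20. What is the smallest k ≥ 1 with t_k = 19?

Listing terms: t_0 = 19, t_1 = 12, t_2 = 3, t_3 = 0, t_4 = 19.
Since t_4 = t_0 = 19, the sequence is periodic with period 4.
The value 19 next appears (with k ≥ 1) at t_4.

4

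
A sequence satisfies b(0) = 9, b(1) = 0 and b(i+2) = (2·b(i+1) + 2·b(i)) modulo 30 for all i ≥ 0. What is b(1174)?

We have b(0) = 9,  b(1) = 0,  b(2) = 18,  b(3) = 6,  b(4) = 18,  b(5) = 18,  b(6) = 12,  b(7) = 0,  b(8) = 24,  b(9) = 18,  b(10) = 24,  b(11) = 24,  b(12) = 6,  b(13) = 0,  b(14) = 12,  b(15) = 24,  b(16) = 12,  b(17) = 12,  b(18) = 18,  b(19) = 0,  b(20) = 6,  b(21) = 12,  b(22) = 6,  b(23) = 6,  b(24) = 24,  b(25) = 0,  b(26) = 18.
Since (b(25), b(26)) = (b(1), b(2)) = (0, 18) (two consecutive terms determine the rest), the sequence is eventually periodic: after a pre-period of length 1 it cycles with period 24.
For i ≥ 1, b(i) depends only on (i - 1) mod 24. (1174 - 1) mod 24 = 21, so b(1174) = b(22) = 6.

6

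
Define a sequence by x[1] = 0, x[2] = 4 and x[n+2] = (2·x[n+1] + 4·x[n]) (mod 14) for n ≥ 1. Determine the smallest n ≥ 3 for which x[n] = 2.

7

x[1] = 0; x[2] = 4; x[3] = 8; x[4] = 4; x[5] = 12; x[6] = 12; x[7] = 2; x[8] = 10; x[9] = 0; x[10] = 12; x[11] = 10; x[12] = 12; x[13] = 8; x[14] = 8; x[15] = 6; x[16] = 2; x[17] = 0; x[18] = 8; x[19] = 2; x[20] = 8; x[21] = 10; x[22] = 10; x[23] = 4; x[24] = 6; x[25] = 0; x[26] = 10; x[27] = 6; x[28] = 10; x[29] = 2; x[30] = 2; x[31] = 12; x[32] = 4; x[33] = 0; x[34] = 2; x[35] = 4; x[36] = 2; x[37] = 6; x[38] = 6; x[39] = 8; x[40] = 12; x[41] = 0; x[42] = 6; x[43] = 12; x[44] = 6; x[45] = 4; x[46] = 4; x[47] = 10; x[48] = 8; x[49] = 0; x[50] = 4.
Since (x[49], x[50]) = (x[1], x[2]) = (0, 4) (two consecutive terms determine the rest), the sequence is periodic with period 48.
The value 2 first appears (with n ≥ 3) at x[7].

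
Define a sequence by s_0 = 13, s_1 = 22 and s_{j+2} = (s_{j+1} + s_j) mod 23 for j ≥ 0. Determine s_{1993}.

s_0 = 13, s_1 = 22, s_2 = 12, s_3 = 11, s_4 = 0, s_5 = 11, s_6 = 11, s_7 = 22, s_8 = 10, s_9 = 9, s_{10} = 19, s_{11} = 5, s_{12} = 1, s_{13} = 6, s_{14} = 7, s_{15} = 13, s_{16} = 20, s_{17} = 10, s_{18} = 7, s_{19} = 17, s_{20} = 1, s_{21} = 18, s_{22} = 19, s_{23} = 14, s_{24} = 10, s_{25} = 1, s_{26} = 11, s_{27} = 12, s_{28} = 0, s_{29} = 12, s_{30} = 12, s_{31} = 1, s_{32} = 13, s_{33} = 14, s_{34} = 4, s_{35} = 18, s_{36} = 22, s_{37} = 17, s_{38} = 16, s_{39} = 10, s_{40} = 3, s_{41} = 13, s_{42} = 16, s_{43} = 6, s_{44} = 22, s_{45} = 5, s_{46} = 4, s_{47} = 9, s_{48} = 13, s_{49} = 22.
The sequence repeats with period 48.
So s_{1993} = s_{0 + ((1993-0) mod 48)} = s_{25} = 1.

1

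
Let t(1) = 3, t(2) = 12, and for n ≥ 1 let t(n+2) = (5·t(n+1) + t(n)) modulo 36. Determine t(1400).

We have t(1) = 3; t(2) = 12; t(3) = 27; t(4) = 3; t(5) = 6; t(6) = 33; t(7) = 27; t(8) = 24; t(9) = 3; t(10) = 3; t(11) = 18; t(12) = 21; t(13) = 15; t(14) = 24; t(15) = 27; t(16) = 15; t(17) = 30; t(18) = 21; t(19) = 27; t(20) = 12; t(21) = 15; t(22) = 15; t(23) = 18; t(24) = 33; t(25) = 3; t(26) = 12.
Since (t(25), t(26)) = (t(1), t(2)) = (3, 12) (two consecutive terms determine the rest), the sequence is periodic with period 24.
(1400 - 1) mod 24 = 7, so t(1400) = t(8) = 24.

24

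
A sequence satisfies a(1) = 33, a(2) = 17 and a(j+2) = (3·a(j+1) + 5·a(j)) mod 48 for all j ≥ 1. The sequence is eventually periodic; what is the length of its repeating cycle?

Listing terms: a(1) = 33, a(2) = 17, a(3) = 24, a(4) = 13, a(5) = 15, a(6) = 14, a(7) = 21, a(8) = 37, a(9) = 24, a(10) = 17, a(11) = 27, a(12) = 22, a(13) = 9, a(14) = 41, a(15) = 24, a(16) = 37, a(17) = 39, a(18) = 14, a(19) = 45, a(20) = 13, a(21) = 24, a(22) = 41, a(23) = 3, a(24) = 22, a(25) = 33, a(26) = 17.
The sequence repeats with period 24.

24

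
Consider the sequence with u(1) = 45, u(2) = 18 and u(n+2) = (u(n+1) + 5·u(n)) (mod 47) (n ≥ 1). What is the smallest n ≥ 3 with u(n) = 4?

4

Computing terms: u(1) = 45,  u(2) = 18,  u(3) = 8,  u(4) = 4,  u(5) = 44,  u(6) = 17,  u(7) = 2,  u(8) = 40,  u(9) = 3,  u(10) = 15,  u(11) = 30,  u(12) = 11,  u(13) = 20,  u(14) = 28,  u(15) = 34,  u(16) = 33,  u(17) = 15,  u(18) = 39,  u(19) = 20,  u(20) = 27,  u(21) = 33,  u(22) = 27,  u(23) = 4,  u(24) = 45,  u(25) = 18.
The sequence repeats with period 23.
The value 4 first appears (with n ≥ 3) at u(4).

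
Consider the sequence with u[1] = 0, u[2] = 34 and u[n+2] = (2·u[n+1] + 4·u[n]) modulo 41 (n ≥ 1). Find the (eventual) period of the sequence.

40

u[1] = 0, u[2] = 34, u[3] = 27, u[4] = 26, u[5] = 37, u[6] = 14, u[7] = 12, u[8] = 39, u[9] = 3, u[10] = 39, u[11] = 8, u[12] = 8, u[13] = 7, u[14] = 5, u[15] = 38, u[16] = 14, u[17] = 16, u[18] = 6, u[19] = 35, u[20] = 12, u[21] = 0, u[22] = 7, u[23] = 14, u[24] = 15, u[25] = 4, u[26] = 27, u[27] = 29, u[28] = 2, u[29] = 38, u[30] = 2, u[31] = 33, u[32] = 33, u[33] = 34, u[34] = 36, u[35] = 3, u[36] = 27, u[37] = 25, u[38] = 35, u[39] = 6, u[40] = 29, u[41] = 0, u[42] = 34.
The sequence repeats with period 40.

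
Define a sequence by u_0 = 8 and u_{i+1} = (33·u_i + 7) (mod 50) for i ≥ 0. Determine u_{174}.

10

Computing terms: u_0 = 8,  u_1 = 21,  u_2 = 0,  u_3 = 7,  u_4 = 38,  u_5 = 11,  u_6 = 20,  u_7 = 17,  u_8 = 18,  u_9 = 1,  u_{10} = 40,  u_{11} = 27,  u_{12} = 48,  u_{13} = 41,  u_{14} = 10,  u_{15} = 37,  u_{16} = 28,  u_{17} = 31,  u_{18} = 30,  u_{19} = 47,  u_{20} = 8.
The sequence repeats with period 20.
So u_{174} = u_{0 + ((174-0) mod 20)} = u_{14} = 10.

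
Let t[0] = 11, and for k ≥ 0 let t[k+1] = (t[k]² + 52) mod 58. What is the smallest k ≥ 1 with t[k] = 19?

3

We have t[0] = 11, t[1] = 57, t[2] = 53, t[3] = 19, t[4] = 7, t[5] = 43, t[6] = 45, t[7] = 47, t[8] = 57.
Since t[8] = t[1] = 57, the sequence is eventually periodic: after a pre-period of length 1 it cycles with period 7.
The value 19 first appears (with k ≥ 1) at t[3].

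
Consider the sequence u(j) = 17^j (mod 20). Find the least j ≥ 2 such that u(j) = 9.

2

Computing terms: u(1) = 17; u(2) = 9; u(3) = 13; u(4) = 1; u(5) = 17.
The sequence repeats with period 4.
The value 9 first appears (with j ≥ 2) at u(2).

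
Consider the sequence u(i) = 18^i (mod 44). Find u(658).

We have u(1) = 18,  u(2) = 16,  u(3) = 24,  u(4) = 36,  u(5) = 32,  u(6) = 4,  u(7) = 28,  u(8) = 20,  u(9) = 8,  u(10) = 12,  u(11) = 40,  u(12) = 16.
Since u(12) = u(2) = 16, the sequence is eventually periodic: after a pre-period of length 1 it cycles with period 10.
For i ≥ 2, u(i) depends only on (i - 2) mod 10. (658 - 2) mod 10 = 6, so u(658) = u(8) = 20.

20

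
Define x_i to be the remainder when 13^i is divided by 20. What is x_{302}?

Listing terms: x_0 = 1, x_1 = 13, x_2 = 9, x_3 = 17, x_4 = 1.
The sequence repeats with period 4.
(302 - 0) mod 4 = 2, so x_{302} = x_2 = 9.

9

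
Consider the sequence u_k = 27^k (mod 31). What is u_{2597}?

Listing terms: u_0 = 1, u_1 = 27, u_2 = 16, u_3 = 29, u_4 = 8, u_5 = 30, u_6 = 4, u_7 = 15, u_8 = 2, u_9 = 23, u_{10} = 1.
Since u_{10} = u_0 = 1, the sequence is periodic with period 10.
(2597 - 0) mod 10 = 7, so u_{2597} = u_7 = 15.

15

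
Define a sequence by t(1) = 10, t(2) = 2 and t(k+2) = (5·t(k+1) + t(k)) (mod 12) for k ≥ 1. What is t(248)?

t(1) = 10; t(2) = 2; t(3) = 8; t(4) = 6; t(5) = 2; t(6) = 4; t(7) = 10; t(8) = 6; t(9) = 4; t(10) = 2; t(11) = 2; t(12) = 0; t(13) = 2; t(14) = 10; t(15) = 4; t(16) = 6; t(17) = 10; t(18) = 8; t(19) = 2; t(20) = 6; t(21) = 8; t(22) = 10; t(23) = 10; t(24) = 0; t(25) = 10; t(26) = 2.
The sequence repeats with period 24.
(248 - 1) mod 24 = 7, so t(248) = t(8) = 6.

6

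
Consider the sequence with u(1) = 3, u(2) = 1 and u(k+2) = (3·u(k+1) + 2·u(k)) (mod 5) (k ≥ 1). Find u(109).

Listing terms: u(1) = 3; u(2) = 1; u(3) = 4; u(4) = 4; u(5) = 0; u(6) = 3; u(7) = 4; u(8) = 3; u(9) = 2; u(10) = 2; u(11) = 0; u(12) = 4; u(13) = 2; u(14) = 4; u(15) = 1; u(16) = 1; u(17) = 0; u(18) = 2; u(19) = 1; u(20) = 2; u(21) = 3; u(22) = 3; u(23) = 0; u(24) = 1; u(25) = 3; u(26) = 1.
The sequence repeats with period 24.
(109 - 1) mod 24 = 12, so u(109) = u(13) = 2.

2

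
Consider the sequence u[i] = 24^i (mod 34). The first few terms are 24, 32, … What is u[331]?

Listing terms: u[1] = 24; u[2] = 32; u[3] = 20; u[4] = 4; u[5] = 28; u[6] = 26; u[7] = 12; u[8] = 16; u[9] = 10; u[10] = 2; u[11] = 14; u[12] = 30; u[13] = 6; u[14] = 8; u[15] = 22; u[16] = 18; u[17] = 24.
Since u[17] = u[1] = 24, the sequence is periodic with period 16.
(331 - 1) mod 16 = 10, so u[331] = u[11] = 14.

14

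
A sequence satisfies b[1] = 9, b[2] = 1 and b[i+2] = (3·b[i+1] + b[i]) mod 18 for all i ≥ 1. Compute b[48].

Computing terms: b[1] = 9,  b[2] = 1,  b[3] = 12,  b[4] = 1,  b[5] = 15,  b[6] = 10,  b[7] = 9,  b[8] = 1.
Since (b[7], b[8]) = (b[1], b[2]) = (9, 1) (two consecutive terms determine the rest), the sequence is periodic with period 6.
So b[48] = b[1 + ((48-1) mod 6)] = b[6] = 10.

10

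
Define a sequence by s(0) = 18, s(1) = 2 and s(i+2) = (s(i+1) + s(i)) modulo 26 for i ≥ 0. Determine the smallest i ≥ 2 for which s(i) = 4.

s(0) = 18,  s(1) = 2,  s(2) = 20,  s(3) = 22,  s(4) = 16,  s(5) = 12,  s(6) = 2,  s(7) = 14,  s(8) = 16,  s(9) = 4,  s(10) = 20,  s(11) = 24,  s(12) = 18,  s(13) = 16,  s(14) = 8,  s(15) = 24,  s(16) = 6,  s(17) = 4,  s(18) = 10,  s(19) = 14,  s(20) = 24,  s(21) = 12,  s(22) = 10,  s(23) = 22,  s(24) = 6,  s(25) = 2,  s(26) = 8,  s(27) = 10,  s(28) = 18,  s(29) = 2.
The sequence repeats with period 28.
The value 4 first appears (with i ≥ 2) at s(9).

9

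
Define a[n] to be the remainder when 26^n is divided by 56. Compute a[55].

a[1] = 26; a[2] = 4; a[3] = 48; a[4] = 16; a[5] = 24; a[6] = 8; a[7] = 40; a[8] = 32; a[9] = 48.
Since a[9] = a[3] = 48, the sequence is eventually periodic: after a pre-period of length 2 it cycles with period 6.
For n ≥ 3, a[n] depends only on (n - 3) mod 6. (55 - 3) mod 6 = 4, so a[55] = a[7] = 40.

40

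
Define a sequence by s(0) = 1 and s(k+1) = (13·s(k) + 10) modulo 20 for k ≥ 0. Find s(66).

Listing terms: s(0) = 1, s(1) = 3, s(2) = 9, s(3) = 7, s(4) = 1.
The sequence repeats with period 4.
So s(66) = s(0 + ((66-0) mod 4)) = s(2) = 9.

9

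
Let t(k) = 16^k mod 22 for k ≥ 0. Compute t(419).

20

We have t(0) = 1, t(1) = 16, t(2) = 14, t(3) = 4, t(4) = 20, t(5) = 12, t(6) = 16.
Since t(6) = t(1) = 16, the sequence is eventually periodic: after a pre-period of length 1 it cycles with period 5.
For k ≥ 1, t(k) depends only on (k - 1) mod 5. (419 - 1) mod 5 = 3, so t(419) = t(4) = 20.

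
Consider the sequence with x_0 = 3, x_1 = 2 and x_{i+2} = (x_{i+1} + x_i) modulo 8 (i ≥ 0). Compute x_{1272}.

We have x_0 = 3; x_1 = 2; x_2 = 5; x_3 = 7; x_4 = 4; x_5 = 3; x_6 = 7; x_7 = 2; x_8 = 1; x_9 = 3; x_{10} = 4; x_{11} = 7; x_{12} = 3; x_{13} = 2.
Since (x_{12}, x_{13}) = (x_0, x_1) = (3, 2) (two consecutive terms determine the rest), the sequence is periodic with period 12.
So x_{1272} = x_{0 + ((1272-0) mod 12)} = x_0 = 3.

3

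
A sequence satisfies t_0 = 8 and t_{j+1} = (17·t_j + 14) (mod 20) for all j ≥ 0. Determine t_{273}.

10

Computing terms: t_0 = 8,  t_1 = 10,  t_2 = 4,  t_3 = 2,  t_4 = 8.
Since t_4 = t_0 = 8, the sequence is periodic with period 4.
(273 - 0) mod 4 = 1, so t_{273} = t_1 = 10.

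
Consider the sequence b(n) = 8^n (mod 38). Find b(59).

12

Listing terms: b(0) = 1, b(1) = 8, b(2) = 26, b(3) = 18, b(4) = 30, b(5) = 12, b(6) = 20, b(7) = 8.
Since b(7) = b(1) = 8, the sequence is eventually periodic: after a pre-period of length 1 it cycles with period 6.
For n ≥ 1, b(n) depends only on (n - 1) mod 6. (59 - 1) mod 6 = 4, so b(59) = b(5) = 12.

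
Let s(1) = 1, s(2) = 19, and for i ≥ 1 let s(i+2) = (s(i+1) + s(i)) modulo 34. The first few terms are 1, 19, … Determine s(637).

13

Listing terms: s(1) = 1; s(2) = 19; s(3) = 20; s(4) = 5; s(5) = 25; s(6) = 30; s(7) = 21; s(8) = 17; s(9) = 4; s(10) = 21; s(11) = 25; s(12) = 12; s(13) = 3; s(14) = 15; s(15) = 18; s(16) = 33; s(17) = 17; s(18) = 16; s(19) = 33; s(20) = 15; s(21) = 14; s(22) = 29; s(23) = 9; s(24) = 4; s(25) = 13; s(26) = 17; s(27) = 30; s(28) = 13; s(29) = 9; s(30) = 22; s(31) = 31; s(32) = 19; s(33) = 16; s(34) = 1; s(35) = 17; s(36) = 18; s(37) = 1; s(38) = 19.
The sequence repeats with period 36.
So s(637) = s(1 + ((637-1) mod 36)) = s(25) = 13.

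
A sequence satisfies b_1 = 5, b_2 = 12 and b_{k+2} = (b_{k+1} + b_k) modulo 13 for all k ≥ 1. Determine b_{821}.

5

Listing terms: b_1 = 5,  b_2 = 12,  b_3 = 4,  b_4 = 3,  b_5 = 7,  b_6 = 10,  b_7 = 4,  b_8 = 1,  b_9 = 5,  b_{10} = 6,  b_{11} = 11,  b_{12} = 4,  b_{13} = 2,  b_{14} = 6,  b_{15} = 8,  b_{16} = 1,  b_{17} = 9,  b_{18} = 10,  b_{19} = 6,  b_{20} = 3,  b_{21} = 9,  b_{22} = 12,  b_{23} = 8,  b_{24} = 7,  b_{25} = 2,  b_{26} = 9,  b_{27} = 11,  b_{28} = 7,  b_{29} = 5,  b_{30} = 12.
Since (b_{29}, b_{30}) = (b_1, b_2) = (5, 12) (two consecutive terms determine the rest), the sequence is periodic with period 28.
(821 - 1) mod 28 = 8, so b_{821} = b_9 = 5.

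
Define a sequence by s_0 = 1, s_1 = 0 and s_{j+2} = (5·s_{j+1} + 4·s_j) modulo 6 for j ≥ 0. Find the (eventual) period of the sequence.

8

s_0 = 1,  s_1 = 0,  s_2 = 4,  s_3 = 2,  s_4 = 2,  s_5 = 0,  s_6 = 2,  s_7 = 4,  s_8 = 4,  s_9 = 0,  s_{10} = 4.
Since (s_9, s_{10}) = (s_1, s_2) = (0, 4) (two consecutive terms determine the rest), the sequence is eventually periodic: after a pre-period of length 1 it cycles with period 8.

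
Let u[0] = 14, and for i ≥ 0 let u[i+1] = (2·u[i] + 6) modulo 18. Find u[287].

4

We have u[0] = 14,  u[1] = 16,  u[2] = 2,  u[3] = 10,  u[4] = 8,  u[5] = 4,  u[6] = 14.
The sequence repeats with period 6.
So u[287] = u[0 + ((287-0) mod 6)] = u[5] = 4.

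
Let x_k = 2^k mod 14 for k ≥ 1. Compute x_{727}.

2

Listing terms: x_1 = 2; x_2 = 4; x_3 = 8; x_4 = 2.
Since x_4 = x_1 = 2, the sequence is periodic with period 3.
So x_{727} = x_{1 + ((727-1) mod 3)} = x_1 = 2.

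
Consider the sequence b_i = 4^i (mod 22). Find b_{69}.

Computing terms: b_1 = 4; b_2 = 16; b_3 = 20; b_4 = 14; b_5 = 12; b_6 = 4.
Since b_6 = b_1 = 4, the sequence is periodic with period 5.
So b_{69} = b_{1 + ((69-1) mod 5)} = b_4 = 14.

14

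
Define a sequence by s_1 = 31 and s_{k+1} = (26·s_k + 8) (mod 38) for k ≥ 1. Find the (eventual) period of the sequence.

Listing terms: s_1 = 31,  s_2 = 16,  s_3 = 6,  s_4 = 12,  s_5 = 16.
Since s_5 = s_2 = 16, the sequence is eventually periodic: after a pre-period of length 1 it cycles with period 3.

3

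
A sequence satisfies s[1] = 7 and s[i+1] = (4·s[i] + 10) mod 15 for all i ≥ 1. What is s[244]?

s[1] = 7,  s[2] = 8,  s[3] = 12,  s[4] = 13,  s[5] = 2,  s[6] = 3,  s[7] = 7.
Since s[7] = s[1] = 7, the sequence is periodic with period 6.
So s[244] = s[1 + ((244-1) mod 6)] = s[4] = 13.

13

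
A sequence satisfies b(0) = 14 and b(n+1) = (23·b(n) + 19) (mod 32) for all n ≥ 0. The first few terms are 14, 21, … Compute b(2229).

5

Computing terms: b(0) = 14; b(1) = 21; b(2) = 22; b(3) = 13; b(4) = 30; b(5) = 5; b(6) = 6; b(7) = 29; b(8) = 14.
The sequence repeats with period 8.
(2229 - 0) mod 8 = 5, so b(2229) = b(5) = 5.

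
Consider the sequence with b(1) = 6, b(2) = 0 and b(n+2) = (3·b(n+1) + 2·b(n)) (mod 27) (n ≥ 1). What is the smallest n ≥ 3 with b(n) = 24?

5

Listing terms: b(1) = 6; b(2) = 0; b(3) = 12; b(4) = 9; b(5) = 24; b(6) = 9; b(7) = 21; b(8) = 0; b(9) = 15; b(10) = 18; b(11) = 3; b(12) = 18; b(13) = 6; b(14) = 0.
The sequence repeats with period 12.
The value 24 first appears (with n ≥ 3) at b(5).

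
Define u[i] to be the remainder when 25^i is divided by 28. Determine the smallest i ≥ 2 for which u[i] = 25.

Listing terms: u[1] = 25, u[2] = 9, u[3] = 1, u[4] = 25.
Since u[4] = u[1] = 25, the sequence is periodic with period 3.
The value 25 next appears (with i ≥ 2) at u[4].

4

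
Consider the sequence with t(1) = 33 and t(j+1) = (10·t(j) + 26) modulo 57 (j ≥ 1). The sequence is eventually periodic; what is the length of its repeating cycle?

3

Computing terms: t(1) = 33; t(2) = 14; t(3) = 52; t(4) = 33.
The sequence repeats with period 3.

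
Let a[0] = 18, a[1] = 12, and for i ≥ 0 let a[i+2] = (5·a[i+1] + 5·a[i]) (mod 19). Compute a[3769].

5

Computing terms: a[0] = 18, a[1] = 12, a[2] = 17, a[3] = 12, a[4] = 12, a[5] = 6, a[6] = 14, a[7] = 5, a[8] = 0, a[9] = 6, a[10] = 11, a[11] = 9, a[12] = 5, a[13] = 13, a[14] = 14, a[15] = 2, a[16] = 4, a[17] = 11, a[18] = 18, a[19] = 12.
Since (a[18], a[19]) = (a[0], a[1]) = (18, 12) (two consecutive terms determine the rest), the sequence is periodic with period 18.
So a[3769] = a[0 + ((3769-0) mod 18)] = a[7] = 5.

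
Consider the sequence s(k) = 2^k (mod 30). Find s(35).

s(0) = 1,  s(1) = 2,  s(2) = 4,  s(3) = 8,  s(4) = 16,  s(5) = 2.
Since s(5) = s(1) = 2, the sequence is eventually periodic: after a pre-period of length 1 it cycles with period 4.
For k ≥ 1, s(k) depends only on (k - 1) mod 4. (35 - 1) mod 4 = 2, so s(35) = s(3) = 8.

8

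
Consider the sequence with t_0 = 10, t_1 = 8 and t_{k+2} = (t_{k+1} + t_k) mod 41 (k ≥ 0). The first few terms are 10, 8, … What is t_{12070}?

We have t_0 = 10; t_1 = 8; t_2 = 18; t_3 = 26; t_4 = 3; t_5 = 29; t_6 = 32; t_7 = 20; t_8 = 11; t_9 = 31; t_{10} = 1; t_{11} = 32; t_{12} = 33; t_{13} = 24; t_{14} = 16; t_{15} = 40; t_{16} = 15; t_{17} = 14; t_{18} = 29; t_{19} = 2; t_{20} = 31; t_{21} = 33; t_{22} = 23; t_{23} = 15; t_{24} = 38; t_{25} = 12; t_{26} = 9; t_{27} = 21; t_{28} = 30; t_{29} = 10; t_{30} = 40; t_{31} = 9; t_{32} = 8; t_{33} = 17; t_{34} = 25; t_{35} = 1; t_{36} = 26; t_{37} = 27; t_{38} = 12; t_{39} = 39; t_{40} = 10; t_{41} = 8.
Since (t_{40}, t_{41}) = (t_0, t_1) = (10, 8) (two consecutive terms determine the rest), the sequence is periodic with period 40.
(12070 - 0) mod 40 = 30, so t_{12070} = t_{30} = 40.

40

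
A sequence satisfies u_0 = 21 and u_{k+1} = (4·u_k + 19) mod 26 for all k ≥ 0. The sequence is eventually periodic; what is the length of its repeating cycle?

6

u_0 = 21, u_1 = 25, u_2 = 15, u_3 = 1, u_4 = 23, u_5 = 7, u_6 = 21.
The sequence repeats with period 6.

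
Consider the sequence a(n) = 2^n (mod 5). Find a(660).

Computing terms: a(0) = 1; a(1) = 2; a(2) = 4; a(3) = 3; a(4) = 1.
Since a(4) = a(0) = 1, the sequence is periodic with period 4.
So a(660) = a(0 + ((660-0) mod 4)) = a(0) = 1.

1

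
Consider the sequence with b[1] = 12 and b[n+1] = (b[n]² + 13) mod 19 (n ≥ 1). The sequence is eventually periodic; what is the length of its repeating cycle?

5

Computing terms: b[1] = 12, b[2] = 5, b[3] = 0, b[4] = 13, b[5] = 11, b[6] = 1, b[7] = 14, b[8] = 0.
Since b[8] = b[3] = 0, the sequence is eventually periodic: after a pre-period of length 2 it cycles with period 5.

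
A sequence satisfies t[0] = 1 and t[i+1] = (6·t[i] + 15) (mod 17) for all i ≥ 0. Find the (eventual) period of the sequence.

t[0] = 1; t[1] = 4; t[2] = 5; t[3] = 11; t[4] = 13; t[5] = 8; t[6] = 12; t[7] = 2; t[8] = 10; t[9] = 7; t[10] = 6; t[11] = 0; t[12] = 15; t[13] = 3; t[14] = 16; t[15] = 9; t[16] = 1.
The sequence repeats with period 16.

16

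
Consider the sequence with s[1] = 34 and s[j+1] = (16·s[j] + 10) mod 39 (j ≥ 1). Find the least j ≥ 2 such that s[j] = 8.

2

We have s[1] = 34,  s[2] = 8,  s[3] = 21,  s[4] = 34.
The sequence repeats with period 3.
The value 8 first appears (with j ≥ 2) at s[2].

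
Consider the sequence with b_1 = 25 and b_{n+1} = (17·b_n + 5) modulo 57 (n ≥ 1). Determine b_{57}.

19

We have b_1 = 25,  b_2 = 31,  b_3 = 19,  b_4 = 43,  b_5 = 52,  b_6 = 34,  b_7 = 13,  b_8 = 55,  b_9 = 28,  b_{10} = 25.
The sequence repeats with period 9.
(57 - 1) mod 9 = 2, so b_{57} = b_3 = 19.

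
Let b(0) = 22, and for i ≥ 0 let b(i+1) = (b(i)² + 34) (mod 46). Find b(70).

12

We have b(0) = 22; b(1) = 12; b(2) = 40; b(3) = 24; b(4) = 12.
Since b(4) = b(1) = 12, the sequence is eventually periodic: after a pre-period of length 1 it cycles with period 3.
For i ≥ 1, b(i) depends only on (i - 1) mod 3. (70 - 1) mod 3 = 0, so b(70) = b(1) = 12.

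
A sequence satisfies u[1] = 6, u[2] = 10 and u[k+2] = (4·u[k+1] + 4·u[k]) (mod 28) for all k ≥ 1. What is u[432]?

Listing terms: u[1] = 6, u[2] = 10, u[3] = 8, u[4] = 16, u[5] = 12, u[6] = 0, u[7] = 20, u[8] = 24, u[9] = 8, u[10] = 16.
Since (u[9], u[10]) = (u[3], u[4]) = (8, 16) (two consecutive terms determine the rest), the sequence is eventually periodic: after a pre-period of length 2 it cycles with period 6.
For k ≥ 3, u[k] depends only on (k - 3) mod 6. (432 - 3) mod 6 = 3, so u[432] = u[6] = 0.

0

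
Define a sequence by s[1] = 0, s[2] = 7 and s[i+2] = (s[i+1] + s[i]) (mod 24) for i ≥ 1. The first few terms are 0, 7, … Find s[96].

7

We have s[1] = 0; s[2] = 7; s[3] = 7; s[4] = 14; s[5] = 21; s[6] = 11; s[7] = 8; s[8] = 19; s[9] = 3; s[10] = 22; s[11] = 1; s[12] = 23; s[13] = 0; s[14] = 23; s[15] = 23; s[16] = 22; s[17] = 21; s[18] = 19; s[19] = 16; s[20] = 11; s[21] = 3; s[22] = 14; s[23] = 17; s[24] = 7; s[25] = 0; s[26] = 7.
The sequence repeats with period 24.
(96 - 1) mod 24 = 23, so s[96] = s[24] = 7.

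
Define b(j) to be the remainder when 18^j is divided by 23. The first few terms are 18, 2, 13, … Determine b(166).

Computing terms: b(1) = 18,  b(2) = 2,  b(3) = 13,  b(4) = 4,  b(5) = 3,  b(6) = 8,  b(7) = 6,  b(8) = 16,  b(9) = 12,  b(10) = 9,  b(11) = 1,  b(12) = 18.
Since b(12) = b(1) = 18, the sequence is periodic with period 11.
(166 - 1) mod 11 = 0, so b(166) = b(1) = 18.

18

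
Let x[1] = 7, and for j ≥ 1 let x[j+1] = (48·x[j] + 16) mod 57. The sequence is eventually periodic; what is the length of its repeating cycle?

18

We have x[1] = 7, x[2] = 10, x[3] = 40, x[4] = 55, x[5] = 34, x[6] = 52, x[7] = 4, x[8] = 37, x[9] = 25, x[10] = 19, x[11] = 16, x[12] = 43, x[13] = 28, x[14] = 49, x[15] = 31, x[16] = 22, x[17] = 46, x[18] = 1, x[19] = 7.
The sequence repeats with period 18.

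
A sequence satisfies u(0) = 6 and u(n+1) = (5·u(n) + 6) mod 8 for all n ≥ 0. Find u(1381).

4

We have u(0) = 6, u(1) = 4, u(2) = 2, u(3) = 0, u(4) = 6.
The sequence repeats with period 4.
So u(1381) = u(0 + ((1381-0) mod 4)) = u(1) = 4.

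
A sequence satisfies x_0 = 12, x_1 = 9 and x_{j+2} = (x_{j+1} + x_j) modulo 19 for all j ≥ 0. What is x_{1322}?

3

We have x_0 = 12, x_1 = 9, x_2 = 2, x_3 = 11, x_4 = 13, x_5 = 5, x_6 = 18, x_7 = 4, x_8 = 3, x_9 = 7, x_{10} = 10, x_{11} = 17, x_{12} = 8, x_{13} = 6, x_{14} = 14, x_{15} = 1, x_{16} = 15, x_{17} = 16, x_{18} = 12, x_{19} = 9.
The sequence repeats with period 18.
(1322 - 0) mod 18 = 8, so x_{1322} = x_8 = 3.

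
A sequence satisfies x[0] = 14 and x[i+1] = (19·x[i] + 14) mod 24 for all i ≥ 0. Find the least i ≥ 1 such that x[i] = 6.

Listing terms: x[0] = 14; x[1] = 16; x[2] = 6; x[3] = 8; x[4] = 22; x[5] = 0; x[6] = 14.
The sequence repeats with period 6.
The value 6 first appears (with i ≥ 1) at x[2].

2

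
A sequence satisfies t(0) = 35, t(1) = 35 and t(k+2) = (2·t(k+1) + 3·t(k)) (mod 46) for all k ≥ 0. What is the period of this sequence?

t(0) = 35,  t(1) = 35,  t(2) = 37,  t(3) = 41,  t(4) = 9,  t(5) = 3,  t(6) = 33,  t(7) = 29,  t(8) = 19,  t(9) = 33,  t(10) = 31,  t(11) = 23,  t(12) = 1,  t(13) = 25,  t(14) = 7,  t(15) = 43,  t(16) = 15,  t(17) = 21,  t(18) = 41,  t(19) = 7,  t(20) = 45,  t(21) = 19,  t(22) = 35,  t(23) = 35.
The sequence repeats with period 22.

22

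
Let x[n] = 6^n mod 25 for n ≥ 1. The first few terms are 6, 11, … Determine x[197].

x[1] = 6,  x[2] = 11,  x[3] = 16,  x[4] = 21,  x[5] = 1,  x[6] = 6.
Since x[6] = x[1] = 6, the sequence is periodic with period 5.
(197 - 1) mod 5 = 1, so x[197] = x[2] = 11.

11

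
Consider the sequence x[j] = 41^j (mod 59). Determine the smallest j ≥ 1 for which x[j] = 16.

21

Computing terms: x[0] = 1; x[1] = 41; x[2] = 29; x[3] = 9; x[4] = 15; x[5] = 25; x[6] = 22; x[7] = 17; x[8] = 48; x[9] = 21; x[10] = 35; x[11] = 19; x[12] = 12; x[13] = 20; x[14] = 53; x[15] = 49; x[16] = 3; x[17] = 5; x[18] = 28; x[19] = 27; x[20] = 45; x[21] = 16; x[22] = 7; x[23] = 51; x[24] = 26; x[25] = 4; x[26] = 46; x[27] = 57; x[28] = 36; x[29] = 1.
Since x[29] = x[0] = 1, the sequence is periodic with period 29.
The value 16 first appears (with j ≥ 1) at x[21].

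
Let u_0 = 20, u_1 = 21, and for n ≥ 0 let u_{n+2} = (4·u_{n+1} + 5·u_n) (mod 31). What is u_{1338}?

We have u_0 = 20; u_1 = 21; u_2 = 29; u_3 = 4; u_4 = 6; u_5 = 13; u_6 = 20; u_7 = 21.
The sequence repeats with period 6.
(1338 - 0) mod 6 = 0, so u_{1338} = u_0 = 20.

20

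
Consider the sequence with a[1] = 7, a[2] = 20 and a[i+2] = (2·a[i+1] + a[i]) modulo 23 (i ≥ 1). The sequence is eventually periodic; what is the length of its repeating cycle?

Listing terms: a[1] = 7, a[2] = 20, a[3] = 1, a[4] = 22, a[5] = 22, a[6] = 20, a[7] = 16, a[8] = 6, a[9] = 5, a[10] = 16, a[11] = 14, a[12] = 21, a[13] = 10, a[14] = 18, a[15] = 0, a[16] = 18, a[17] = 13, a[18] = 21, a[19] = 9, a[20] = 16, a[21] = 18, a[22] = 6, a[23] = 7, a[24] = 20.
Since (a[23], a[24]) = (a[1], a[2]) = (7, 20) (two consecutive terms determine the rest), the sequence is periodic with period 22.

22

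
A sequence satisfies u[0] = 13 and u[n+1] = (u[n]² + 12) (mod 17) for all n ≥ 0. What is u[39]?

4

Computing terms: u[0] = 13,  u[1] = 11,  u[2] = 14,  u[3] = 4,  u[4] = 11.
Since u[4] = u[1] = 11, the sequence is eventually periodic: after a pre-period of length 1 it cycles with period 3.
For n ≥ 1, u[n] depends only on (n - 1) mod 3. (39 - 1) mod 3 = 2, so u[39] = u[3] = 4.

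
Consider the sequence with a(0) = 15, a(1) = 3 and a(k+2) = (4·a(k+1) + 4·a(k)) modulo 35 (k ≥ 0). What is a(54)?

Listing terms: a(0) = 15,  a(1) = 3,  a(2) = 2,  a(3) = 20,  a(4) = 18,  a(5) = 12,  a(6) = 15,  a(7) = 3.
Since (a(6), a(7)) = (a(0), a(1)) = (15, 3) (two consecutive terms determine the rest), the sequence is periodic with period 6.
(54 - 0) mod 6 = 0, so a(54) = a(0) = 15.

15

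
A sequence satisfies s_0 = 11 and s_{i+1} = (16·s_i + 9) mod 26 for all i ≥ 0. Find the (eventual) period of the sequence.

3

Computing terms: s_0 = 11, s_1 = 3, s_2 = 5, s_3 = 11.
The sequence repeats with period 3.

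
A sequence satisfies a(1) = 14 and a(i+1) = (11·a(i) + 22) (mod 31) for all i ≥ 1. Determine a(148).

a(1) = 14,  a(2) = 21,  a(3) = 5,  a(4) = 15,  a(5) = 1,  a(6) = 2,  a(7) = 13,  a(8) = 10,  a(9) = 8,  a(10) = 17,  a(11) = 23,  a(12) = 27,  a(13) = 9,  a(14) = 28,  a(15) = 20,  a(16) = 25,  a(17) = 18,  a(18) = 3,  a(19) = 24,  a(20) = 7,  a(21) = 6,  a(22) = 26,  a(23) = 29,  a(24) = 0,  a(25) = 22,  a(26) = 16,  a(27) = 12,  a(28) = 30,  a(29) = 11,  a(30) = 19,  a(31) = 14.
The sequence repeats with period 30.
So a(148) = a(1 + ((148-1) mod 30)) = a(28) = 30.

30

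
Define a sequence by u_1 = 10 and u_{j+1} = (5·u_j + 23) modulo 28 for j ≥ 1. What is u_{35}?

Listing terms: u_1 = 10; u_2 = 17; u_3 = 24; u_4 = 3; u_5 = 10.
Since u_5 = u_1 = 10, the sequence is periodic with period 4.
So u_{35} = u_{1 + ((35-1) mod 4)} = u_3 = 24.

24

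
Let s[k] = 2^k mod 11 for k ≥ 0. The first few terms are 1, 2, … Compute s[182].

We have s[0] = 1, s[1] = 2, s[2] = 4, s[3] = 8, s[4] = 5, s[5] = 10, s[6] = 9, s[7] = 7, s[8] = 3, s[9] = 6, s[10] = 1.
Since s[10] = s[0] = 1, the sequence is periodic with period 10.
So s[182] = s[0 + ((182-0) mod 10)] = s[2] = 4.

4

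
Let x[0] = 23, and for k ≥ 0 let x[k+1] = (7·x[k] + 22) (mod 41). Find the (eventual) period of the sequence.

40

Listing terms: x[0] = 23,  x[1] = 19,  x[2] = 32,  x[3] = 0,  x[4] = 22,  x[5] = 12,  x[6] = 24,  x[7] = 26,  x[8] = 40,  x[9] = 15,  x[10] = 4,  x[11] = 9,  x[12] = 3,  x[13] = 2,  x[14] = 36,  x[15] = 28,  x[16] = 13,  x[17] = 31,  x[18] = 34,  x[19] = 14,  x[20] = 38,  x[21] = 1,  x[22] = 29,  x[23] = 20,  x[24] = 39,  x[25] = 8,  x[26] = 37,  x[27] = 35,  x[28] = 21,  x[29] = 5,  x[30] = 16,  x[31] = 11,  x[32] = 17,  x[33] = 18,  x[34] = 25,  x[35] = 33,  x[36] = 7,  x[37] = 30,  x[38] = 27,  x[39] = 6,  x[40] = 23.
The sequence repeats with period 40.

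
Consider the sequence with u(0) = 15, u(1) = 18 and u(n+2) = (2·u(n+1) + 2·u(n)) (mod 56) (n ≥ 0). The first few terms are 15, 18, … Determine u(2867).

0

Listing terms: u(0) = 15, u(1) = 18, u(2) = 10, u(3) = 0, u(4) = 20, u(5) = 40, u(6) = 8, u(7) = 40, u(8) = 40, u(9) = 48, u(10) = 8, u(11) = 0, u(12) = 16, u(13) = 32, u(14) = 40, u(15) = 32, u(16) = 32, u(17) = 16, u(18) = 40, u(19) = 0, u(20) = 24, u(21) = 48, u(22) = 32, u(23) = 48, u(24) = 48, u(25) = 24, u(26) = 32, u(27) = 0, u(28) = 8, u(29) = 16, u(30) = 48, u(31) = 16, u(32) = 16, u(33) = 8, u(34) = 48, u(35) = 0, u(36) = 40, u(37) = 24, u(38) = 16, u(39) = 24, u(40) = 24, u(41) = 40, u(42) = 16, u(43) = 0, u(44) = 32, u(45) = 8, u(46) = 24, u(47) = 8, u(48) = 8, u(49) = 32, u(50) = 24, u(51) = 0, u(52) = 48, u(53) = 40, u(54) = 8.
Since (u(53), u(54)) = (u(5), u(6)) = (40, 8) (two consecutive terms determine the rest), the sequence is eventually periodic: after a pre-period of length 5 it cycles with period 48.
For n ≥ 5, u(n) depends only on (n - 5) mod 48. (2867 - 5) mod 48 = 30, so u(2867) = u(35) = 0.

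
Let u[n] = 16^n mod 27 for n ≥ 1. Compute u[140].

4

We have u[1] = 16; u[2] = 13; u[3] = 19; u[4] = 7; u[5] = 4; u[6] = 10; u[7] = 25; u[8] = 22; u[9] = 1; u[10] = 16.
Since u[10] = u[1] = 16, the sequence is periodic with period 9.
(140 - 1) mod 9 = 4, so u[140] = u[5] = 4.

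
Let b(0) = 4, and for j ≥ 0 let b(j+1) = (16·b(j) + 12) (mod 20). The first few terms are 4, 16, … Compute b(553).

We have b(0) = 4, b(1) = 16, b(2) = 8, b(3) = 0, b(4) = 12, b(5) = 4.
The sequence repeats with period 5.
(553 - 0) mod 5 = 3, so b(553) = b(3) = 0.

0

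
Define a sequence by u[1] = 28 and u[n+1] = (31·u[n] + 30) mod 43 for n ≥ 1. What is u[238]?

Listing terms: u[1] = 28, u[2] = 38, u[3] = 4, u[4] = 25, u[5] = 31, u[6] = 2, u[7] = 6, u[8] = 1, u[9] = 18, u[10] = 29, u[11] = 26, u[12] = 19, u[13] = 17, u[14] = 41, u[15] = 11, u[16] = 27, u[17] = 7, u[18] = 32, u[19] = 33, u[20] = 21, u[21] = 36, u[22] = 28.
Since u[22] = u[1] = 28, the sequence is periodic with period 21.
So u[238] = u[1 + ((238-1) mod 21)] = u[7] = 6.

6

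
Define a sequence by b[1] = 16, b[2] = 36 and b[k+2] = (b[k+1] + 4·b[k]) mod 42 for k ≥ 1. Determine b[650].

b[1] = 16, b[2] = 36, b[3] = 16, b[4] = 34, b[5] = 14, b[6] = 24, b[7] = 38, b[8] = 8, b[9] = 34, b[10] = 24, b[11] = 34, b[12] = 4, b[13] = 14, b[14] = 30, b[15] = 2, b[16] = 38, b[17] = 4, b[18] = 30, b[19] = 4, b[20] = 40, b[21] = 14, b[22] = 6, b[23] = 20, b[24] = 2, b[25] = 40, b[26] = 6, b[27] = 40, b[28] = 22, b[29] = 14, b[30] = 18, b[31] = 32, b[32] = 20, b[33] = 22, b[34] = 18, b[35] = 22, b[36] = 10, b[37] = 14, b[38] = 12, b[39] = 26, b[40] = 32, b[41] = 10, b[42] = 12, b[43] = 10, b[44] = 16, b[45] = 14, b[46] = 36, b[47] = 8, b[48] = 26, b[49] = 16, b[50] = 36.
The sequence repeats with period 48.
So b[650] = b[1 + ((650-1) mod 48)] = b[26] = 6.

6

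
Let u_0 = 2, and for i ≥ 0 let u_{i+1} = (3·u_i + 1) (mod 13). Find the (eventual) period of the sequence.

Computing terms: u_0 = 2; u_1 = 7; u_2 = 9; u_3 = 2.
Since u_3 = u_0 = 2, the sequence is periodic with period 3.

3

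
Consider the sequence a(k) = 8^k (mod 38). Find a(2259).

18

Computing terms: a(1) = 8,  a(2) = 26,  a(3) = 18,  a(4) = 30,  a(5) = 12,  a(6) = 20,  a(7) = 8.
The sequence repeats with period 6.
(2259 - 1) mod 6 = 2, so a(2259) = a(3) = 18.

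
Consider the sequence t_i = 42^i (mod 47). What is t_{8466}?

Listing terms: t_0 = 1,  t_1 = 42,  t_2 = 25,  t_3 = 16,  t_4 = 14,  t_5 = 24,  t_6 = 21,  t_7 = 36,  t_8 = 8,  t_9 = 7,  t_{10} = 12,  t_{11} = 34,  t_{12} = 18,  t_{13} = 4,  t_{14} = 27,  t_{15} = 6,  t_{16} = 17,  t_{17} = 9,  t_{18} = 2,  t_{19} = 37,  t_{20} = 3,  t_{21} = 32,  t_{22} = 28,  t_{23} = 1.
Since t_{23} = t_0 = 1, the sequence is periodic with period 23.
(8466 - 0) mod 23 = 2, so t_{8466} = t_2 = 25.

25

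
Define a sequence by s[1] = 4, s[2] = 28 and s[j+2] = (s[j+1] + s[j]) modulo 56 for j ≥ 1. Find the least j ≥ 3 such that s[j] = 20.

s[1] = 4, s[2] = 28, s[3] = 32, s[4] = 4, s[5] = 36, s[6] = 40, s[7] = 20, s[8] = 4, s[9] = 24, s[10] = 28, s[11] = 52, s[12] = 24, s[13] = 20, s[14] = 44, s[15] = 8, s[16] = 52, s[17] = 4, s[18] = 0, s[19] = 4, s[20] = 4, s[21] = 8, s[22] = 12, s[23] = 20, s[24] = 32, s[25] = 52, s[26] = 28, s[27] = 24, s[28] = 52, s[29] = 20, s[30] = 16, s[31] = 36, s[32] = 52, s[33] = 32, s[34] = 28, s[35] = 4, s[36] = 32, s[37] = 36, s[38] = 12, s[39] = 48, s[40] = 4, s[41] = 52, s[42] = 0, s[43] = 52, s[44] = 52, s[45] = 48, s[46] = 44, s[47] = 36, s[48] = 24, s[49] = 4, s[50] = 28.
Since (s[49], s[50]) = (s[1], s[2]) = (4, 28) (two consecutive terms determine the rest), the sequence is periodic with period 48.
The value 20 first appears (with j ≥ 3) at s[7].

7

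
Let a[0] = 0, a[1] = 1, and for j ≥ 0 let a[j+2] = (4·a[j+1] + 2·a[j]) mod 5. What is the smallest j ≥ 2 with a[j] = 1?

Computing terms: a[0] = 0, a[1] = 1, a[2] = 4, a[3] = 3, a[4] = 0, a[5] = 1.
The sequence repeats with period 4.
The value 1 next appears (with j ≥ 2) at a[5].

5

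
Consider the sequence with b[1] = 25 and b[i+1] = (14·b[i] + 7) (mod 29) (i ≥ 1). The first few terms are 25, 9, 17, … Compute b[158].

Computing terms: b[1] = 25, b[2] = 9, b[3] = 17, b[4] = 13, b[5] = 15, b[6] = 14, b[7] = 0, b[8] = 7, b[9] = 18, b[10] = 27, b[11] = 8, b[12] = 3, b[13] = 20, b[14] = 26, b[15] = 23, b[16] = 10, b[17] = 2, b[18] = 6, b[19] = 4, b[20] = 5, b[21] = 19, b[22] = 12, b[23] = 1, b[24] = 21, b[25] = 11, b[26] = 16, b[27] = 28, b[28] = 22, b[29] = 25.
Since b[29] = b[1] = 25, the sequence is periodic with period 28.
So b[158] = b[1 + ((158-1) mod 28)] = b[18] = 6.

6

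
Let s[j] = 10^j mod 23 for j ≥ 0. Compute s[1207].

21

s[0] = 1, s[1] = 10, s[2] = 8, s[3] = 11, s[4] = 18, s[5] = 19, s[6] = 6, s[7] = 14, s[8] = 2, s[9] = 20, s[10] = 16, s[11] = 22, s[12] = 13, s[13] = 15, s[14] = 12, s[15] = 5, s[16] = 4, s[17] = 17, s[18] = 9, s[19] = 21, s[20] = 3, s[21] = 7, s[22] = 1.
The sequence repeats with period 22.
So s[1207] = s[0 + ((1207-0) mod 22)] = s[19] = 21.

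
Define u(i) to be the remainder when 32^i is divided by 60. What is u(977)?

32

Listing terms: u(0) = 1; u(1) = 32; u(2) = 4; u(3) = 8; u(4) = 16; u(5) = 32.
Since u(5) = u(1) = 32, the sequence is eventually periodic: after a pre-period of length 1 it cycles with period 4.
For i ≥ 1, u(i) depends only on (i - 1) mod 4. (977 - 1) mod 4 = 0, so u(977) = u(1) = 32.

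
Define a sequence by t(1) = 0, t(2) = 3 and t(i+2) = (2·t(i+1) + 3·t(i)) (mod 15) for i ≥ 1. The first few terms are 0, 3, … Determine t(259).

6

Computing terms: t(1) = 0; t(2) = 3; t(3) = 6; t(4) = 6; t(5) = 0; t(6) = 3.
The sequence repeats with period 4.
(259 - 1) mod 4 = 2, so t(259) = t(3) = 6.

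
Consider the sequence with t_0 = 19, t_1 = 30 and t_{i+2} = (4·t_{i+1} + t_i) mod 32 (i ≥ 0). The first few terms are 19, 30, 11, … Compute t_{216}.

19

Listing terms: t_0 = 19; t_1 = 30; t_2 = 11; t_3 = 10; t_4 = 19; t_5 = 22; t_6 = 11; t_7 = 2; t_8 = 19; t_9 = 14; t_{10} = 11; t_{11} = 26; t_{12} = 19; t_{13} = 6; t_{14} = 11; t_{15} = 18; t_{16} = 19; t_{17} = 30.
Since (t_{16}, t_{17}) = (t_0, t_1) = (19, 30) (two consecutive terms determine the rest), the sequence is periodic with period 16.
So t_{216} = t_{0 + ((216-0) mod 16)} = t_8 = 19.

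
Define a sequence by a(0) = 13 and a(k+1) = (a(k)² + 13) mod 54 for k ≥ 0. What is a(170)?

a(0) = 13; a(1) = 20; a(2) = 35; a(3) = 50; a(4) = 29; a(5) = 44; a(6) = 5; a(7) = 38; a(8) = 53; a(9) = 14; a(10) = 47; a(11) = 8; a(12) = 23; a(13) = 2; a(14) = 17; a(15) = 32; a(16) = 11; a(17) = 26; a(18) = 41; a(19) = 20.
Since a(19) = a(1) = 20, the sequence is eventually periodic: after a pre-period of length 1 it cycles with period 18.
For k ≥ 1, a(k) depends only on (k - 1) mod 18. (170 - 1) mod 18 = 7, so a(170) = a(8) = 53.

53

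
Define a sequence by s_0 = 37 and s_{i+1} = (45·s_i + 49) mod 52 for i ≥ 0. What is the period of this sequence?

4

We have s_0 = 37, s_1 = 50, s_2 = 11, s_3 = 24, s_4 = 37.
Since s_4 = s_0 = 37, the sequence is periodic with period 4.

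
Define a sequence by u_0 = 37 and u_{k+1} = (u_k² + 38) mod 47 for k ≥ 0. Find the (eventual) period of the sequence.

u_0 = 37; u_1 = 44; u_2 = 0; u_3 = 38; u_4 = 25; u_5 = 5; u_6 = 16; u_7 = 12; u_8 = 41; u_9 = 27; u_{10} = 15; u_{11} = 28; u_{12} = 23; u_{13} = 3; u_{14} = 0.
Since u_{14} = u_2 = 0, the sequence is eventually periodic: after a pre-period of length 2 it cycles with period 12.

12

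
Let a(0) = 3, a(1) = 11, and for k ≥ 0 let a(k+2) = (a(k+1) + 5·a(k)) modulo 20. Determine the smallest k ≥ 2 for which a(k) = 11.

4

Listing terms: a(0) = 3; a(1) = 11; a(2) = 6; a(3) = 1; a(4) = 11; a(5) = 16; a(6) = 11; a(7) = 11; a(8) = 6.
Since (a(7), a(8)) = (a(1), a(2)) = (11, 6) (two consecutive terms determine the rest), the sequence is eventually periodic: after a pre-period of length 1 it cycles with period 6.
The value 11 first appears (with k ≥ 2) at a(4).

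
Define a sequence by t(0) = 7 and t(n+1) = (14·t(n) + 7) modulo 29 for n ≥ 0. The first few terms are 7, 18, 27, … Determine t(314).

26

We have t(0) = 7; t(1) = 18; t(2) = 27; t(3) = 8; t(4) = 3; t(5) = 20; t(6) = 26; t(7) = 23; t(8) = 10; t(9) = 2; t(10) = 6; t(11) = 4; t(12) = 5; t(13) = 19; t(14) = 12; t(15) = 1; t(16) = 21; t(17) = 11; t(18) = 16; t(19) = 28; t(20) = 22; t(21) = 25; t(22) = 9; t(23) = 17; t(24) = 13; t(25) = 15; t(26) = 14; t(27) = 0; t(28) = 7.
The sequence repeats with period 28.
(314 - 0) mod 28 = 6, so t(314) = t(6) = 26.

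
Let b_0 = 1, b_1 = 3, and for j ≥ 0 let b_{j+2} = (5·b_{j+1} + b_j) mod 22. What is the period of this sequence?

b_0 = 1,  b_1 = 3,  b_2 = 16,  b_3 = 17,  b_4 = 13,  b_5 = 16,  b_6 = 5,  b_7 = 19,  b_8 = 12,  b_9 = 13,  b_{10} = 11,  b_{11} = 2,  b_{12} = 21,  b_{13} = 19,  b_{14} = 6,  b_{15} = 5,  b_{16} = 9,  b_{17} = 6,  b_{18} = 17,  b_{19} = 3,  b_{20} = 10,  b_{21} = 9,  b_{22} = 11,  b_{23} = 20,  b_{24} = 1,  b_{25} = 3.
Since (b_{24}, b_{25}) = (b_0, b_1) = (1, 3) (two consecutive terms determine the rest), the sequence is periodic with period 24.

24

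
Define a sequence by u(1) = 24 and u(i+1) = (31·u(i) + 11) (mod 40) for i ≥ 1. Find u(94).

Computing terms: u(1) = 24, u(2) = 35, u(3) = 16, u(4) = 27, u(5) = 8, u(6) = 19, u(7) = 0, u(8) = 11, u(9) = 32, u(10) = 3, u(11) = 24.
Since u(11) = u(1) = 24, the sequence is periodic with period 10.
(94 - 1) mod 10 = 3, so u(94) = u(4) = 27.

27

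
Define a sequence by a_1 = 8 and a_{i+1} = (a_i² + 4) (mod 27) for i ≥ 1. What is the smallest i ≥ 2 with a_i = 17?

4

a_1 = 8; a_2 = 14; a_3 = 11; a_4 = 17; a_5 = 23; a_6 = 20; a_7 = 26; a_8 = 5; a_9 = 2; a_{10} = 8.
The sequence repeats with period 9.
The value 17 first appears (with i ≥ 2) at a_4.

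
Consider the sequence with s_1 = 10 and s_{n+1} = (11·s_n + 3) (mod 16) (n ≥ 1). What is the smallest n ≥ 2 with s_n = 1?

2

Computing terms: s_1 = 10,  s_2 = 1,  s_3 = 14,  s_4 = 13,  s_5 = 2,  s_6 = 9,  s_7 = 6,  s_8 = 5,  s_9 = 10.
The sequence repeats with period 8.
The value 1 first appears (with n ≥ 2) at s_2.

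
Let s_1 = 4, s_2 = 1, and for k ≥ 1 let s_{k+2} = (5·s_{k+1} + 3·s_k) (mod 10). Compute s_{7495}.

8

s_1 = 4, s_2 = 1, s_3 = 7, s_4 = 8, s_5 = 1, s_6 = 9, s_7 = 8, s_8 = 7, s_9 = 9, s_{10} = 6, s_{11} = 7, s_{12} = 3, s_{13} = 6, s_{14} = 9, s_{15} = 3, s_{16} = 2, s_{17} = 9, s_{18} = 1, s_{19} = 2, s_{20} = 3, s_{21} = 1, s_{22} = 4, s_{23} = 3, s_{24} = 7, s_{25} = 4, s_{26} = 1.
The sequence repeats with period 24.
So s_{7495} = s_{1 + ((7495-1) mod 24)} = s_7 = 8.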